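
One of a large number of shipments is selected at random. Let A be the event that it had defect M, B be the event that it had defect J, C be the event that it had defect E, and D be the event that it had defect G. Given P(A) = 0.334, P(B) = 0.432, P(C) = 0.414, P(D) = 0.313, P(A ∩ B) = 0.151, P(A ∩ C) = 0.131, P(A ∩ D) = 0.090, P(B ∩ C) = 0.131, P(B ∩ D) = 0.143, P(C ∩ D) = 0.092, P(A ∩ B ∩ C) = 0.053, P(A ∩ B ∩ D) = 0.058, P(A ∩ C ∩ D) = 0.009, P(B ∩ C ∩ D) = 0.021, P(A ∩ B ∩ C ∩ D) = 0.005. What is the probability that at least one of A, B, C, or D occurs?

P(A ∪ B ∪ C ∪ D) = 0.334 + 0.432 + 0.414 + 0.313 − 0.151 − 0.131 − 0.090 − 0.131 − 0.143 − 0.092 + 0.053 + 0.058 + 0.009 + 0.021 − 0.005 = 0.891

0.891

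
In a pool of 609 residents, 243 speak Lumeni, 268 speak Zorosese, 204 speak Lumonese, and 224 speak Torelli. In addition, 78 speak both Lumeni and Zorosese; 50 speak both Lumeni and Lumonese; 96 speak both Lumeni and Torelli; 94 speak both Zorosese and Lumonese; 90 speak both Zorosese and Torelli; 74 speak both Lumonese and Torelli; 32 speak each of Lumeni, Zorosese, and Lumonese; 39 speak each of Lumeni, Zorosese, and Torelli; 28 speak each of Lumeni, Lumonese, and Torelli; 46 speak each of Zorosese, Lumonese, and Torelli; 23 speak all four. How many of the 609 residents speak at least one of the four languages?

579

By inclusion–exclusion:
|at least one| = 243 + 268 + 204 + 224 − 78 − 50 − 96 − 94 − 90 − 74 + 32 + 39 + 28 + 46 − 23 = 579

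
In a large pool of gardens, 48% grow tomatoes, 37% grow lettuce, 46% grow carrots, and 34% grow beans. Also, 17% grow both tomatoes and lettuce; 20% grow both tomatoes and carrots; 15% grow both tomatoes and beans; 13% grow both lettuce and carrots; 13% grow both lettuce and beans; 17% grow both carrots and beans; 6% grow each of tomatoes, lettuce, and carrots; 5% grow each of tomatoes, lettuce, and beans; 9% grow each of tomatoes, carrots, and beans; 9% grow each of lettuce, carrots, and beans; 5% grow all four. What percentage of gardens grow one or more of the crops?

Apply inclusion-exclusion:
P(union) = 48 + 37 + 46 + 34 − 17 − 20 − 15 − 13 − 13 − 17 + 6 + 5 + 9 + 9 − 5 = 94%

94%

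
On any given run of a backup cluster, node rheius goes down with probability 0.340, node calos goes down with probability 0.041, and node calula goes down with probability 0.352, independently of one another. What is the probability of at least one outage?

0.58985488

Independence gives P(none) = ∏(1 − pᵢ).
P(none) = (1 − 0.340) × (1 − 0.041) × (1 − 0.352) = 0.660 × 0.959 × 0.648 = 0.41014512
P(at least one) = 1 − 0.41014512 = 0.58985488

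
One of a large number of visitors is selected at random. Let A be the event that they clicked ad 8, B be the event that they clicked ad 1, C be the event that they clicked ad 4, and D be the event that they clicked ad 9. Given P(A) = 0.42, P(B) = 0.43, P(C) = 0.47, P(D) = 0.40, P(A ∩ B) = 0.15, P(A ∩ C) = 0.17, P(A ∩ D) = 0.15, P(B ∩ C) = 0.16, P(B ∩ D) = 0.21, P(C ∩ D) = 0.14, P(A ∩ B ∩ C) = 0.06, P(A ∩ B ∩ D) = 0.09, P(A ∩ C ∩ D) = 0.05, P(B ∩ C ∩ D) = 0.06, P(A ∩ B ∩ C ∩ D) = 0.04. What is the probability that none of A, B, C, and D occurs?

0.04

Apply inclusion-exclusion:
P(A ∪ B ∪ C ∪ D) = 0.42 + 0.43 + 0.47 + 0.40 − 0.15 − 0.17 − 0.15 − 0.16 − 0.21 − 0.14 + 0.06 + 0.09 + 0.05 + 0.06 − 0.04 = 0.96
P(none) = 1 − 0.96 = 0.04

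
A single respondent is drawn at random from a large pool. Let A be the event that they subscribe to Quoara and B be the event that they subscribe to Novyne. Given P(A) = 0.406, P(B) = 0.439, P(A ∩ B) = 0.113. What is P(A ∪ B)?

P(A ∪ B) = 0.406 + 0.439 − 0.113 = 0.732

0.732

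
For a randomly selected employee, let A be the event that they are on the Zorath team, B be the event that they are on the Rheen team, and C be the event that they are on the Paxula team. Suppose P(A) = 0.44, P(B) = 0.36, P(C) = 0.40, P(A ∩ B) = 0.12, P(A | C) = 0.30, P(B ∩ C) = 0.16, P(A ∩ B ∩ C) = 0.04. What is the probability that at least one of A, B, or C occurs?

P(A ∩ C) = P(C)·P(A|C) = 0.40 × 0.30 = 0.12
Inclusion–exclusion gives
P(A ∪ B ∪ C) = 0.44 + 0.36 + 0.40 − 0.12 − 0.12 − 0.16 + 0.04 = 0.84

0.84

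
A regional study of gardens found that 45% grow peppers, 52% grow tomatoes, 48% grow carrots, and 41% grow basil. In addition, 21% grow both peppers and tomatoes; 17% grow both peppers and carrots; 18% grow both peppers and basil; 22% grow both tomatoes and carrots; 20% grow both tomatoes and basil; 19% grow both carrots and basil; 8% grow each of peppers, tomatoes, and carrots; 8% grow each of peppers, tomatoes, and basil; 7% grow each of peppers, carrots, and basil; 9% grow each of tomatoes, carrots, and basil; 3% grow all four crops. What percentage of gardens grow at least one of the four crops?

98%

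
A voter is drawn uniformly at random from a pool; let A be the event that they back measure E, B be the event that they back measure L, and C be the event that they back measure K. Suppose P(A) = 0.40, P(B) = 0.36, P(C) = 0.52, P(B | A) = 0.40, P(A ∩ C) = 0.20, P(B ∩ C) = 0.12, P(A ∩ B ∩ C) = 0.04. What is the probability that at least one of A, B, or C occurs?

P(A ∩ B) = P(A)·P(B|A) = 0.40 × 0.40 = 0.16
Apply inclusion-exclusion:
P(A ∪ B ∪ C) = 0.40 + 0.36 + 0.52 − 0.16 − 0.20 − 0.12 + 0.04 = 0.84

0.84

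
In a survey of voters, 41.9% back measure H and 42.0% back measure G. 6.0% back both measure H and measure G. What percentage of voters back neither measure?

22.1%

Apply inclusion-exclusion:
P(union) = 41.9 + 42.0 − 6.0 = 77.9%
P(none) = 100% − 77.9% = 22.1%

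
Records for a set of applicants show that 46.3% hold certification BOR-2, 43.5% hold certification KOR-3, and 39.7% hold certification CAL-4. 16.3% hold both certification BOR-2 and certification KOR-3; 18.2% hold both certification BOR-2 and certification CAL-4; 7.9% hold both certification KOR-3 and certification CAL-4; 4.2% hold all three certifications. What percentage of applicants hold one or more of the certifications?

91.3%

By inclusion-exclusion,
P(at least one) = 46.3 + 43.5 + 39.7 − 16.3 − 18.2 − 7.9 + 4.2 = 91.3%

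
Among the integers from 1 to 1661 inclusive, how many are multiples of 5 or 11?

332 + 151 − 30 = 453

453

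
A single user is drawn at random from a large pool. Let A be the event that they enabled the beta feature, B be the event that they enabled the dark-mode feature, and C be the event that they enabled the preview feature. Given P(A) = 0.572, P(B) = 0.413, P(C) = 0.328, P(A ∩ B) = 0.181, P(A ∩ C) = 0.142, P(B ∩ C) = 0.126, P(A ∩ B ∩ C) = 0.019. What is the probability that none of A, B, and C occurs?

0.117

P(A ∪ B ∪ C) = 0.572 + 0.413 + 0.328 − 0.181 − 0.142 − 0.126 + 0.019 = 0.883
P(none) = 1 − 0.883 = 0.117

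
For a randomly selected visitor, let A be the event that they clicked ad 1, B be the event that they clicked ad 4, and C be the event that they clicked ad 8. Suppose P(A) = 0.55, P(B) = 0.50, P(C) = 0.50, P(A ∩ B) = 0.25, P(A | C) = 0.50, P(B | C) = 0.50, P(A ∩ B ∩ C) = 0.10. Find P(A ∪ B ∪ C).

P(A ∩ C) = P(C)·P(A|C) = 0.50 × 0.50 = 0.25
P(B ∩ C) = P(C)·P(B|C) = 0.50 × 0.50 = 0.25
By inclusion–exclusion:
P(A ∪ B ∪ C) = 0.55 + 0.50 + 0.50 − 0.25 − 0.25 − 0.25 + 0.10 = 0.90

0.90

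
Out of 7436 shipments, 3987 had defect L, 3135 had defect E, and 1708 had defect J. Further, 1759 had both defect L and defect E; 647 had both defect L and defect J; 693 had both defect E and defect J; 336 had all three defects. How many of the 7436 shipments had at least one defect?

6067

|at least one| = 3987 + 3135 + 1708 − 1759 − 647 − 693 + 336 = 6067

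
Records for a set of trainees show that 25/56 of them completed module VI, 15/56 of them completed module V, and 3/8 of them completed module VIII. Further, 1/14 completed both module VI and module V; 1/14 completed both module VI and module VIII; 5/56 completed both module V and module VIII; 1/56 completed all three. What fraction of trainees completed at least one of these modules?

Using inclusion–exclusion:
P(union) = 25/56 + 15/56 + 3/8 − 1/14 − 1/14 − 5/56 + 1/56 = 7/8

7/8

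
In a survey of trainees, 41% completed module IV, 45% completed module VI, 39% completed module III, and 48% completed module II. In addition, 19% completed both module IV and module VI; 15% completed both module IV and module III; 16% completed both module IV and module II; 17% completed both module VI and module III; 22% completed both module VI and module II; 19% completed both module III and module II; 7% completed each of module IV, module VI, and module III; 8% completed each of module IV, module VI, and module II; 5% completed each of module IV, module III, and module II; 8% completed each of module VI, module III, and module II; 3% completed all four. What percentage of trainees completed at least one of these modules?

P(at least one) = 41 + 45 + 39 + 48 − 19 − 15 − 16 − 17 − 22 − 19 + 7 + 8 + 5 + 8 − 3 = 90%

90%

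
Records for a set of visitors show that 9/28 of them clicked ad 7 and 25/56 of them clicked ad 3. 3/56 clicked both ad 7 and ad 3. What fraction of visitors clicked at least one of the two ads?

5/7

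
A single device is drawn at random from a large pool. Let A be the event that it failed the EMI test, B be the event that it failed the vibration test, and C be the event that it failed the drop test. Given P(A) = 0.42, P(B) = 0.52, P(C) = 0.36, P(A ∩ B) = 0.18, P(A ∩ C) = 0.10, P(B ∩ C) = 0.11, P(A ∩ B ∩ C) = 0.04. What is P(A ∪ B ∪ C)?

0.95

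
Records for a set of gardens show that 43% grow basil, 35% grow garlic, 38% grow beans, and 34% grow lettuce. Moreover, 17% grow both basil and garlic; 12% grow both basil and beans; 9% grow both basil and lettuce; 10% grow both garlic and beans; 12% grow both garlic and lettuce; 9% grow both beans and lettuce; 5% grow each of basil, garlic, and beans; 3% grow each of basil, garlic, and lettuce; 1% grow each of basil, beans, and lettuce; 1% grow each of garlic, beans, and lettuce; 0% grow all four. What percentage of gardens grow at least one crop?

Apply inclusion-exclusion:
P(≥1) = 43 + 35 + 38 + 34 − 17 − 12 − 9 − 10 − 12 − 9 + 5 + 3 + 1 + 1 − 0 = 91%

91%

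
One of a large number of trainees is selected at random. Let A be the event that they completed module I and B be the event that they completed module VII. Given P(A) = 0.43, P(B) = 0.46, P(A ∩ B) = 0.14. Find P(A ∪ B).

0.75

By inclusion–exclusion:
P(A ∪ B) = 0.43 + 0.46 − 0.14 = 0.75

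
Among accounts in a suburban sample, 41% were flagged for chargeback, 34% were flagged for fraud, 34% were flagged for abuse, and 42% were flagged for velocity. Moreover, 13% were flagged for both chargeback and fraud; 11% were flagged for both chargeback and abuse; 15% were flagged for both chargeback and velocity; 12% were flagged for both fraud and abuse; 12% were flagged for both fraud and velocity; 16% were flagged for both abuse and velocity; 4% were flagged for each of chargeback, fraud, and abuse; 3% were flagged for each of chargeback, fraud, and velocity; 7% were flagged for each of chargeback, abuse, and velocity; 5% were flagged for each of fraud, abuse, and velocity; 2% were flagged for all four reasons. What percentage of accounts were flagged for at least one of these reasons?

P(union) = 41 + 34 + 34 + 42 − 13 − 11 − 15 − 12 − 12 − 16 + 4 + 3 + 7 + 5 − 2 = 89%

89%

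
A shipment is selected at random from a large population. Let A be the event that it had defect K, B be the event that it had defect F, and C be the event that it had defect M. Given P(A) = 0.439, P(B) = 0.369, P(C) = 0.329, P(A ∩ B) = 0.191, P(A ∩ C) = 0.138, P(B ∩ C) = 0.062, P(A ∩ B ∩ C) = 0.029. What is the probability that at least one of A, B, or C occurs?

0.775

Apply inclusion-exclusion:
P(A ∪ B ∪ C) = 0.439 + 0.369 + 0.329 − 0.191 − 0.138 − 0.062 + 0.029 = 0.775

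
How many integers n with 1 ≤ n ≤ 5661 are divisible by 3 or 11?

By inclusion-exclusion,
floor(5661/3) + floor(5661/11) − floor(5661/33) = 1887 + 514 − 171 = 2230

2230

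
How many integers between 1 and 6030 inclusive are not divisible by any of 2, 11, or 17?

2580

Inclusion–exclusion gives
floor(6030/2) + floor(6030/11) + floor(6030/17) − floor(6030/22) − floor(6030/34) − floor(6030/187) + floor(6030/374) = 3015 + 548 + 354 − 274 − 177 − 32 + 16 = 3450
6030 − 3450 = 2580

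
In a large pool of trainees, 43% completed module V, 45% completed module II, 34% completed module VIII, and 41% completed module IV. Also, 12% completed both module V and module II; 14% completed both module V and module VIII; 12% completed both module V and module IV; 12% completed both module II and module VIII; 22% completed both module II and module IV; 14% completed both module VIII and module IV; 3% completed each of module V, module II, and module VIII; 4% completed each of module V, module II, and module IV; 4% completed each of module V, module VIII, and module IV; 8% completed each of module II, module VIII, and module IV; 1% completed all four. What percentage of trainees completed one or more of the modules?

95%

By inclusion-exclusion,
P(union) = 43 + 45 + 34 + 41 − 12 − 14 − 12 − 12 − 22 − 14 + 3 + 4 + 4 + 8 − 1 = 95%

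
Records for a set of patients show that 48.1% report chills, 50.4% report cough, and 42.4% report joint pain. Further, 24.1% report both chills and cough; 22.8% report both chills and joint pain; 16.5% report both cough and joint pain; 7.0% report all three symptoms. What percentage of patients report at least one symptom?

84.5%

Inclusion–exclusion gives
P(at least one) = 48.1 + 50.4 + 42.4 − 24.1 − 22.8 − 16.5 + 7.0 = 84.5%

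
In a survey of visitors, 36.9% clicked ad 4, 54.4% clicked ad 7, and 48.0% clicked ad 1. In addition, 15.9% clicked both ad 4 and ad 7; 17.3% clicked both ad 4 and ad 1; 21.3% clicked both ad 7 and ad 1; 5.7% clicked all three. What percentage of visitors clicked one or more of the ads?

P(≥1) = 36.9 + 54.4 + 48.0 − 15.9 − 17.3 − 21.3 + 5.7 = 90.5%

90.5%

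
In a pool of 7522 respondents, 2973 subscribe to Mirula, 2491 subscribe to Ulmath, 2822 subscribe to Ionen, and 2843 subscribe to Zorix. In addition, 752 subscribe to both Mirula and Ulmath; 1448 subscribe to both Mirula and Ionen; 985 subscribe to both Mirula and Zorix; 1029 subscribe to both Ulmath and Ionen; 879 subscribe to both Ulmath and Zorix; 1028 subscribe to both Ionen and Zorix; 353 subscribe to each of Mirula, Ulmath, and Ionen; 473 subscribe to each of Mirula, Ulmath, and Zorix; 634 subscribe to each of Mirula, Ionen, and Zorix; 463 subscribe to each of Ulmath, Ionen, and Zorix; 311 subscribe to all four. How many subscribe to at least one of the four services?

N(≥1) = 2973 + 2491 + 2822 + 2843 − 752 − 1448 − 985 − 1029 − 879 − 1028 + 353 + 473 + 634 + 463 − 311 = 6620

6620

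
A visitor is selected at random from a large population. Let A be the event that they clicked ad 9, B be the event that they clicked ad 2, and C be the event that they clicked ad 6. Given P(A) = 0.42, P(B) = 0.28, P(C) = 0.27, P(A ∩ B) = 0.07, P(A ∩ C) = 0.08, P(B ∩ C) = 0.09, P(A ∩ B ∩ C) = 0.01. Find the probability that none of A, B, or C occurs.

0.26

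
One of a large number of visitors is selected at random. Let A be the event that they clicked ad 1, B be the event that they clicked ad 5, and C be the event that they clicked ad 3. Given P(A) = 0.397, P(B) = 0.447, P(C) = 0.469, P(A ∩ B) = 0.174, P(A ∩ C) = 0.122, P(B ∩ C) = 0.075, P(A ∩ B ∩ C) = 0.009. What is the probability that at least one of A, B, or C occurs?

P(A ∪ B ∪ C) = 0.397 + 0.447 + 0.469 − 0.174 − 0.122 − 0.075 + 0.009 = 0.951

0.951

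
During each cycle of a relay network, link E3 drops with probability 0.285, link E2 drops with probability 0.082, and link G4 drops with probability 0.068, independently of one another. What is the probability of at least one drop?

0.38826316

P(none) = (1 − 0.285) × (1 − 0.082) × (1 − 0.068) = 0.715 × 0.918 × 0.932 = 0.61173684
P(at least one) = 1 − 0.61173684 = 0.38826316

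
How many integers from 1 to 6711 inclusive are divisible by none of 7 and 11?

By inclusion–exclusion:
⌊6711/7⌋ + ⌊6711/11⌋ − ⌊6711/77⌋ = 958 + 610 − 87 = 1481
6711 − 1481 = 5230

5230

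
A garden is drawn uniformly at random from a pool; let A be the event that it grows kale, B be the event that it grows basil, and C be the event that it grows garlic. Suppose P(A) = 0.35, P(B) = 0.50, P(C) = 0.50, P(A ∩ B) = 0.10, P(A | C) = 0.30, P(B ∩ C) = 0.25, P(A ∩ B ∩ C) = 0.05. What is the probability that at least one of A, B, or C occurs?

P(A ∩ C) = P(C)·P(A|C) = 0.50 × 0.30 = 0.15
P(A ∪ B ∪ C) = 0.35 + 0.50 + 0.50 − 0.10 − 0.15 − 0.25 + 0.05 = 0.90

0.90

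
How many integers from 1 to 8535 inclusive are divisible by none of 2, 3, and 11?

2586

4267 + 2845 + 775 − 1422 − 387 − 258 + 129 = 5949
8535 − 5949 = 2586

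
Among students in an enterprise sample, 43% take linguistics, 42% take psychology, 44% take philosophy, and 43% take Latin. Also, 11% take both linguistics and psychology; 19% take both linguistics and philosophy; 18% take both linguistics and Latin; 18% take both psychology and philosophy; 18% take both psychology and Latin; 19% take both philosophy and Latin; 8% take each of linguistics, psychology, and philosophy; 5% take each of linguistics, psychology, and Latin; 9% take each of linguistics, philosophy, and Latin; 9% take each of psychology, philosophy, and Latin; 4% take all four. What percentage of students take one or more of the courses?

96%

By inclusion–exclusion:
P(union) = 43 + 42 + 44 + 43 − 11 − 19 − 18 − 18 − 18 − 19 + 8 + 5 + 9 + 9 − 4 = 96%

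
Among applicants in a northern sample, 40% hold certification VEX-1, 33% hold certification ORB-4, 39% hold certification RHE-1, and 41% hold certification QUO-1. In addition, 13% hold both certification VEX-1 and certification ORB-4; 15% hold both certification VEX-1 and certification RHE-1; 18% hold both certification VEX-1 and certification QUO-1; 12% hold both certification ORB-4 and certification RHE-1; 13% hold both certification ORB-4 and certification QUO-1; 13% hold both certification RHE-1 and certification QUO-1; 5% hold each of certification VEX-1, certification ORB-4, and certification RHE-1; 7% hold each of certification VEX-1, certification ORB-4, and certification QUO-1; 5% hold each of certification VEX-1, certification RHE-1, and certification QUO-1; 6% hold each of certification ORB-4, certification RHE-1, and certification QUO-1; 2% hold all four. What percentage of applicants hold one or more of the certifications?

By inclusion-exclusion,
P(≥1) = 40 + 33 + 39 + 41 − 13 − 15 − 18 − 12 − 13 − 13 + 5 + 7 + 5 + 6 − 2 = 90%

90%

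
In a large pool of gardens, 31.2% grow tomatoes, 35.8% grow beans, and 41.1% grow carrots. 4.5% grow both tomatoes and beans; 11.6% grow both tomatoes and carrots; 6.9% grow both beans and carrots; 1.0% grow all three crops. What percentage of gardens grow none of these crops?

13.9%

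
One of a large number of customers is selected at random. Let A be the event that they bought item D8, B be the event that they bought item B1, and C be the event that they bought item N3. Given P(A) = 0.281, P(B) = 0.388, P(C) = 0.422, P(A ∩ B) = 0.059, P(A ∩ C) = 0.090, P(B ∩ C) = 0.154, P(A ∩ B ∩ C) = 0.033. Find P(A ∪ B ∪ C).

0.821

P(A ∪ B ∪ C) = 0.281 + 0.388 + 0.422 − 0.059 − 0.090 − 0.154 + 0.033 = 0.821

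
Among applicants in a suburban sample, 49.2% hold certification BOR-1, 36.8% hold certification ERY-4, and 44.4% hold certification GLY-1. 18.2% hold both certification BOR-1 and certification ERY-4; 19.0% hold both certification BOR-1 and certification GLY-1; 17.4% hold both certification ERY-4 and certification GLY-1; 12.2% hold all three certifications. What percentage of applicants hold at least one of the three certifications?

88.0%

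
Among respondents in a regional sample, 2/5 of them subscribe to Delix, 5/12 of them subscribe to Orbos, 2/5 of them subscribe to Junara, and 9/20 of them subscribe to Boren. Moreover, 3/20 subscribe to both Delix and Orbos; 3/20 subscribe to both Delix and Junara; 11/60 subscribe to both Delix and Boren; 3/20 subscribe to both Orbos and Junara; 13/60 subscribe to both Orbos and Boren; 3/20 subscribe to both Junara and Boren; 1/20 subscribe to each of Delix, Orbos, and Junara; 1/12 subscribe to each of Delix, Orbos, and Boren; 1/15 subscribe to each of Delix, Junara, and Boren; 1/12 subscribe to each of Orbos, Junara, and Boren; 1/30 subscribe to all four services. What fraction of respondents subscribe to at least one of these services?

11/12

P(union) = 2/5 + 5/12 + 2/5 + 9/20 − 3/20 − 3/20 − 11/60 − 3/20 − 13/60 − 3/20 + 1/20 + 1/12 + 1/15 + 1/12 − 1/30 = 11/12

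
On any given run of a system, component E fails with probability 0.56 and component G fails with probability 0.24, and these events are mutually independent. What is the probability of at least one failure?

P(none) = (1 − 0.56) × (1 − 0.24) = 0.44 × 0.76 = 0.3344
P(at least one) = 1 − 0.3344 = 0.6656

0.6656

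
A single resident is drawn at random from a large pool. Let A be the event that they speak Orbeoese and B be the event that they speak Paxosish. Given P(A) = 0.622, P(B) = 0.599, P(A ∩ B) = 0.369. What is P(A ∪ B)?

0.852

P(A ∪ B) = 0.622 + 0.599 − 0.369 = 0.852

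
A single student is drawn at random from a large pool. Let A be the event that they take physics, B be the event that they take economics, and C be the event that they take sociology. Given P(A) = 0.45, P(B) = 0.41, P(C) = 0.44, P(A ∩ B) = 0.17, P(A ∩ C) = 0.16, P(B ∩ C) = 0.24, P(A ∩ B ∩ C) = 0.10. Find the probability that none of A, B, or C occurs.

By inclusion–exclusion:
P(A ∪ B ∪ C) = 0.45 + 0.41 + 0.44 − 0.17 − 0.16 − 0.24 + 0.10 = 0.83
P(none) = 1 − 0.83 = 0.17

0.17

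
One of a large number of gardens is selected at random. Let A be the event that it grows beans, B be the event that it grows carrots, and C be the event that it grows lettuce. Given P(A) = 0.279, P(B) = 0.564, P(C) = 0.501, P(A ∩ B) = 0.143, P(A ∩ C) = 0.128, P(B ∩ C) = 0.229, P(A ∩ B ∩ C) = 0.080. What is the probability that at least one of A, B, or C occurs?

0.924

Inclusion–exclusion gives
P(A ∪ B ∪ C) = 0.279 + 0.564 + 0.501 − 0.143 − 0.128 − 0.229 + 0.080 = 0.924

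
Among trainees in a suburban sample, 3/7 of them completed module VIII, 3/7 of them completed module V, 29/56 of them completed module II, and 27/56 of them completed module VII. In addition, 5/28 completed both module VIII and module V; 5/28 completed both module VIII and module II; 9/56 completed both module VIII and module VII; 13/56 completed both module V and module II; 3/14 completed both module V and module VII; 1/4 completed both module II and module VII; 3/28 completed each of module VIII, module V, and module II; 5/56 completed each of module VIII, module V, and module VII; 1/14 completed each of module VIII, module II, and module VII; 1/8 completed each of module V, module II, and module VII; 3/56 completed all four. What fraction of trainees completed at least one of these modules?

55/56

Inclusion–exclusion gives
P(≥1) = 3/7 + 3/7 + 29/56 + 27/56 − 5/28 − 5/28 − 9/56 − 13/56 − 3/14 − 1/4 + 3/28 + 5/56 + 1/14 + 1/8 − 3/56 = 55/56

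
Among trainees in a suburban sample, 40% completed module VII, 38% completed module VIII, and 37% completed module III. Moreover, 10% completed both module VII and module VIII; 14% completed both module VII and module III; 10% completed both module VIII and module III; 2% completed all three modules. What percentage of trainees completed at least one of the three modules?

83%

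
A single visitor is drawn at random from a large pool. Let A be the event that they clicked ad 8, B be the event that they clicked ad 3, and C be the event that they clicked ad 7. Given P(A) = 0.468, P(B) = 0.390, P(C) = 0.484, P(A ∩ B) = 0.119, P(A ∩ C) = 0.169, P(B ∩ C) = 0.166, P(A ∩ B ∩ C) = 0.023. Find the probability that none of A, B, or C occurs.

0.089

P(A ∪ B ∪ C) = 0.468 + 0.390 + 0.484 − 0.119 − 0.169 − 0.166 + 0.023 = 0.911
P(none) = 1 − 0.911 = 0.089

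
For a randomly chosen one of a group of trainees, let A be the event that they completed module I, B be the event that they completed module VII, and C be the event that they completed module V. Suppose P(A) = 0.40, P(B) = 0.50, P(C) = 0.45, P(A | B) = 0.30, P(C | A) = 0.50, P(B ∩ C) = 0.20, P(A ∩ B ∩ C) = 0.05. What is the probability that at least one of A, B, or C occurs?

P(A ∩ B) = P(B)·P(A|B) = 0.50 × 0.30 = 0.15
P(A ∩ C) = P(A)·P(C|A) = 0.40 × 0.50 = 0.20
P(A ∪ B ∪ C) = 0.40 + 0.50 + 0.45 − 0.15 − 0.20 − 0.20 + 0.05 = 0.85

0.85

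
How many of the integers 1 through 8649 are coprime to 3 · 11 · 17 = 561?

Inclusion–exclusion gives
2883 + 786 + 508 − 262 − 169 − 46 + 15 = 3715
8649 − 3715 = 4934

4934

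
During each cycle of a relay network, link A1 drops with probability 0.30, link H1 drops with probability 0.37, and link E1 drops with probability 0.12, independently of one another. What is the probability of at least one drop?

0.61192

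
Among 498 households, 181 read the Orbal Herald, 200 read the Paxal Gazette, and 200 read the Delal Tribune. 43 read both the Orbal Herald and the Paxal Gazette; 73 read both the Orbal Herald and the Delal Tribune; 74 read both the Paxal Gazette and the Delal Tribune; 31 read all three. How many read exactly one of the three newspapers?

294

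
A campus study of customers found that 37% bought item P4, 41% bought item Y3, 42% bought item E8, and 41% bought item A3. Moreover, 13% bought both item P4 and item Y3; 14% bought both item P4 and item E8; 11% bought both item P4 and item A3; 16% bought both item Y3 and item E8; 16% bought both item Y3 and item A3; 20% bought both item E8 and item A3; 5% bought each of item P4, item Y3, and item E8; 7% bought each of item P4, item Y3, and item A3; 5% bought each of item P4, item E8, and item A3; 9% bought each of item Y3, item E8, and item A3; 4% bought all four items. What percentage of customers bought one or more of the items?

P(≥1) = 37 + 41 + 42 + 41 − 13 − 14 − 11 − 16 − 16 − 20 + 5 + 7 + 5 + 9 − 4 = 93%

93%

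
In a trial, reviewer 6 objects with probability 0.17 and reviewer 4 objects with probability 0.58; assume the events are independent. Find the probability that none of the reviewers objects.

Since the events are independent, P(none) is the product of the individual non-occurrence probabilities.
P(none) = (1 − 0.17) × (1 − 0.58) = 0.83 × 0.42 = 0.3486

0.3486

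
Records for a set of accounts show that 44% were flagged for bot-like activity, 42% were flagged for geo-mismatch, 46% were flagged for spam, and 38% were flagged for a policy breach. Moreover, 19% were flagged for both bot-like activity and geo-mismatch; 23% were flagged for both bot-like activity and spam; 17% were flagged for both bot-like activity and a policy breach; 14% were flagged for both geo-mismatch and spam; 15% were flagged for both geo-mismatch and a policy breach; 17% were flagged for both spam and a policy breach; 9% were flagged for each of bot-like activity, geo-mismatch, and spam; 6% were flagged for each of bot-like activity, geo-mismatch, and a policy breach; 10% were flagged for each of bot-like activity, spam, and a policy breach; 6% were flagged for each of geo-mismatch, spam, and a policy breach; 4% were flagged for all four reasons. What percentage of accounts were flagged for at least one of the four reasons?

92%

By inclusion–exclusion:
P(≥1) = 44 + 42 + 46 + 38 − 19 − 23 − 17 − 14 − 15 − 17 + 9 + 6 + 10 + 6 − 4 = 92%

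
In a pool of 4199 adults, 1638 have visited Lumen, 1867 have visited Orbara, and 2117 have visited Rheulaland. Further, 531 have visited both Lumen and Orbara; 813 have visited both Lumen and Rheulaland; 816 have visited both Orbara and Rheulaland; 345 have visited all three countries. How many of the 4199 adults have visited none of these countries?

392

Apply inclusion-exclusion:
|at least one| = 1638 + 1867 + 2117 − 531 − 813 − 816 + 345 = 3807
None: 4199 − 3807 = 392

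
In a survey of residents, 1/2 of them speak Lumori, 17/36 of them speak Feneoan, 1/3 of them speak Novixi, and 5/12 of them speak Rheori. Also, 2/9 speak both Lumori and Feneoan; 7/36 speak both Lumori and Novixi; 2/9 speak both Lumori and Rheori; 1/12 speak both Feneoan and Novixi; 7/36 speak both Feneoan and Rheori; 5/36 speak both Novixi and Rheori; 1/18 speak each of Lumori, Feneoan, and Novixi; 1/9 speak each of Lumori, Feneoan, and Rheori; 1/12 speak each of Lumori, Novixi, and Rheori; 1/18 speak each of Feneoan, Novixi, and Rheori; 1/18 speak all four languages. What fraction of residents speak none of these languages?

1/12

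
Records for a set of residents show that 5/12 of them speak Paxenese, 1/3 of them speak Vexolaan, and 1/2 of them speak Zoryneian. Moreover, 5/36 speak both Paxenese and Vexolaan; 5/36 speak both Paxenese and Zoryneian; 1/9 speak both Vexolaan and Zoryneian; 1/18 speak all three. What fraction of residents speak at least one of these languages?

11/12

Inclusion–exclusion gives
P(at least one) = 5/12 + 1/3 + 1/2 − 5/36 − 5/36 − 1/9 + 1/18 = 11/12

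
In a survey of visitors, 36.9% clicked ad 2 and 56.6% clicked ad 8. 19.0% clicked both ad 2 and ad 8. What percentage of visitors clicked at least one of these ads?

Using inclusion–exclusion:
P(union) = 36.9 + 56.6 − 19.0 = 74.5%

74.5%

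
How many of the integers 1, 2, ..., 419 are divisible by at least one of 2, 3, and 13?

Apply inclusion-exclusion:
⌊419/2⌋ + ⌊419/3⌋ + ⌊419/13⌋ − ⌊419/6⌋ − ⌊419/26⌋ − ⌊419/39⌋ + ⌊419/78⌋ = 209 + 139 + 32 − 69 − 16 − 10 + 5 = 290

290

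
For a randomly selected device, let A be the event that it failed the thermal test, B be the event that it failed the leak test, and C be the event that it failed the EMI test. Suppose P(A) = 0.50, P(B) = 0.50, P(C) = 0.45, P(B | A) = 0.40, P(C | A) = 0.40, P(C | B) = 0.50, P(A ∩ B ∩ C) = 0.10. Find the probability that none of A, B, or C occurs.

P(A ∩ B) = P(A)·P(B|A) = 0.50 × 0.40 = 0.20
P(A ∩ C) = P(A)·P(C|A) = 0.50 × 0.40 = 0.20
P(B ∩ C) = P(B)·P(C|B) = 0.50 × 0.50 = 0.25
Using inclusion–exclusion:
P(A ∪ B ∪ C) = 0.50 + 0.50 + 0.45 − 0.20 − 0.20 − 0.25 + 0.10 = 0.90
P(none) = 1 − 0.90 = 0.10

0.10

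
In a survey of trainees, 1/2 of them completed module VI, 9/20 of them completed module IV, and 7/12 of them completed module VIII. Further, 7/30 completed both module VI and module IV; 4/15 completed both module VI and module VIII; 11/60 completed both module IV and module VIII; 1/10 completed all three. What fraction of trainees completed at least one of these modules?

19/20

By inclusion–exclusion:
P(union) = 1/2 + 9/20 + 7/12 − 7/30 − 4/15 − 11/60 + 1/10 = 19/20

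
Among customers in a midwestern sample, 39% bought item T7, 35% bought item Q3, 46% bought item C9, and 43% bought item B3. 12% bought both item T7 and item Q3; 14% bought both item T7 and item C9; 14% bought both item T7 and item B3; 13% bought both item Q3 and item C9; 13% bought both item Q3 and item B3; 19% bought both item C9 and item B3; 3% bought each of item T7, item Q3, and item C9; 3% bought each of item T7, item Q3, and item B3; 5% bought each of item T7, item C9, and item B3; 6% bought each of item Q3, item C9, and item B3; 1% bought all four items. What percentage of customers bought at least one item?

By inclusion-exclusion,
P(at least one) = 39 + 35 + 46 + 43 − 12 − 14 − 14 − 13 − 13 − 19 + 3 + 3 + 5 + 6 − 1 = 94%

94%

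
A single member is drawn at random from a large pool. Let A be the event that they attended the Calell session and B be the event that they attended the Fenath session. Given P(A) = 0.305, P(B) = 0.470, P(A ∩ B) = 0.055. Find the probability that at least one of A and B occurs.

0.720

By inclusion–exclusion:
P(A ∪ B) = 0.305 + 0.470 − 0.055 = 0.720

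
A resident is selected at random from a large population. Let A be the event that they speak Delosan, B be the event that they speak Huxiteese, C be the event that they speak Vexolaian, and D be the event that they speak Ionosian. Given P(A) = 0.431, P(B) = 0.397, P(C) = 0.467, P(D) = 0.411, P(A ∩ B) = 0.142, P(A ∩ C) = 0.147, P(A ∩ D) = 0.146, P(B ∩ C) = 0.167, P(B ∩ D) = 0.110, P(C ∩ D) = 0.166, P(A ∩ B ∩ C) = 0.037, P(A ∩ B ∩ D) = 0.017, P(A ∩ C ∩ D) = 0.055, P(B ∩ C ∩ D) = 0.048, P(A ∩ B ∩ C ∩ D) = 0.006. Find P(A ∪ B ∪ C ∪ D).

Inclusion–exclusion gives
P(A ∪ B ∪ C ∪ D) = 0.431 + 0.397 + 0.467 + 0.411 − 0.142 − 0.147 − 0.146 − 0.167 − 0.110 − 0.166 + 0.037 + 0.017 + 0.055 + 0.048 − 0.006 = 0.979

0.979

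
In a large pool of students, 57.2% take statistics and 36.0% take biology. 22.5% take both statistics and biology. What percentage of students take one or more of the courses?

P(≥1) = 57.2 + 36.0 − 22.5 = 70.7%

70.7%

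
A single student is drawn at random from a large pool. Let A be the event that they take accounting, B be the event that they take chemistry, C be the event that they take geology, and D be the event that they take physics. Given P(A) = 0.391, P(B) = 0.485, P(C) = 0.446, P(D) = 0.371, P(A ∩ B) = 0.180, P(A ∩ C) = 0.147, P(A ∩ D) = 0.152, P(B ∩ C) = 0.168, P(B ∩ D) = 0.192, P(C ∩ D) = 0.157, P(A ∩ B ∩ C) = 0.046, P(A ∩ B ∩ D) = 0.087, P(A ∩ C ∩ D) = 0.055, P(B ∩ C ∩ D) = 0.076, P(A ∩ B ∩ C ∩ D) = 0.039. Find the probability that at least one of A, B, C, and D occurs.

Apply inclusion-exclusion:
P(A ∪ B ∪ C ∪ D) = 0.391 + 0.485 + 0.446 + 0.371 − 0.180 − 0.147 − 0.152 − 0.168 − 0.192 − 0.157 + 0.046 + 0.087 + 0.055 + 0.076 − 0.039 = 0.922

0.922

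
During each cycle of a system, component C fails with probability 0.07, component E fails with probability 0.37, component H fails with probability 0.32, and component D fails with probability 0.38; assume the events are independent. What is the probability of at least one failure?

P(none) = (1 − 0.07) × (1 − 0.37) × (1 − 0.32) × (1 − 0.38) = 0.93 × 0.63 × 0.68 × 0.62 = 0.24701544
P(at least one) = 1 − 0.24701544 = 0.75298456

0.75298456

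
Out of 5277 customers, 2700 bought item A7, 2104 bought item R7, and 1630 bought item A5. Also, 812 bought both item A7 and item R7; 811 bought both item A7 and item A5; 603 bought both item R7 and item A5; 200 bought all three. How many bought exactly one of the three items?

By inclusion–exclusion (exactly-one form):
N(exactly one) = 2700 + 2104 + 1630 − 2·812 − 2·811 − 2·603 + 3·200 = 2582

2582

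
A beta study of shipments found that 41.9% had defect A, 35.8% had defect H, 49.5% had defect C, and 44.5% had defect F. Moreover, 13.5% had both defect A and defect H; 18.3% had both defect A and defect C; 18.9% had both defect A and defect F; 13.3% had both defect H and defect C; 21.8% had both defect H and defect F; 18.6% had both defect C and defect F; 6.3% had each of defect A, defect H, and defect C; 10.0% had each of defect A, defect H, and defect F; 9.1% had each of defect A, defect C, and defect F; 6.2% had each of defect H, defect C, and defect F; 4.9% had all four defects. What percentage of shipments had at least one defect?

Inclusion–exclusion gives
P(at least one) = 41.9 + 35.8 + 49.5 + 44.5 − 13.5 − 18.3 − 18.9 − 13.3 − 21.8 − 18.6 + 6.3 + 10.0 + 9.1 + 6.2 − 4.9 = 94.0%

94.0%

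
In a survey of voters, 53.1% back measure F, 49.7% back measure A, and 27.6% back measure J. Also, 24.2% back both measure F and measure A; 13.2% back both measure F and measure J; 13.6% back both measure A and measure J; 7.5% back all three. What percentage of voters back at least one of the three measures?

86.9%

Using inclusion–exclusion:
P(union) = 53.1 + 49.7 + 27.6 − 24.2 − 13.2 − 13.6 + 7.5 = 86.9%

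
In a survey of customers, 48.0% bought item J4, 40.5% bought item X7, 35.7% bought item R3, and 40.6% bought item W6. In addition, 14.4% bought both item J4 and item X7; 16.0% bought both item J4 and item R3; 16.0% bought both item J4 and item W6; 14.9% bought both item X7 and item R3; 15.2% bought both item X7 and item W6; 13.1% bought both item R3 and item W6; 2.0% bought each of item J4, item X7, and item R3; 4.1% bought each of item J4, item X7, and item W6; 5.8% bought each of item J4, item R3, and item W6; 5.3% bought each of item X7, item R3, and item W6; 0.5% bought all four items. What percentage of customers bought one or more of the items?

Using inclusion–exclusion:
P(≥1) = 48.0 + 40.5 + 35.7 + 40.6 − 14.4 − 16.0 − 16.0 − 14.9 − 15.2 − 13.1 + 2.0 + 4.1 + 5.8 + 5.3 − 0.5 = 91.9%

91.9%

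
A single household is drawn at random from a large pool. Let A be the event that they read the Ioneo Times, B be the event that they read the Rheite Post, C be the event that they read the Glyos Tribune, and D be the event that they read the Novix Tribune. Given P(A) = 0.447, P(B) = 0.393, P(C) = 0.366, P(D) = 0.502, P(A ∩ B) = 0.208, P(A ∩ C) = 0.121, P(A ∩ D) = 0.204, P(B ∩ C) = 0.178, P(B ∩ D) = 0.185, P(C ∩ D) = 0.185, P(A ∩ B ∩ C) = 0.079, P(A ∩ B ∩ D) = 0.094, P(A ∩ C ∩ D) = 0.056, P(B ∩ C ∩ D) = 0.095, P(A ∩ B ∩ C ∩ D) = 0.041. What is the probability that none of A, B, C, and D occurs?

P(A ∪ B ∪ C ∪ D) = 0.447 + 0.393 + 0.366 + 0.502 − 0.208 − 0.121 − 0.204 − 0.178 − 0.185 − 0.185 + 0.079 + 0.094 + 0.056 + 0.095 − 0.041 = 0.910
P(none) = 1 − 0.910 = 0.090

0.090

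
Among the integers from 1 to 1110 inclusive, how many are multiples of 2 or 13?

Inclusion–exclusion gives
floor(1110/2) + floor(1110/13) − floor(1110/26) = 555 + 85 − 42 = 598

598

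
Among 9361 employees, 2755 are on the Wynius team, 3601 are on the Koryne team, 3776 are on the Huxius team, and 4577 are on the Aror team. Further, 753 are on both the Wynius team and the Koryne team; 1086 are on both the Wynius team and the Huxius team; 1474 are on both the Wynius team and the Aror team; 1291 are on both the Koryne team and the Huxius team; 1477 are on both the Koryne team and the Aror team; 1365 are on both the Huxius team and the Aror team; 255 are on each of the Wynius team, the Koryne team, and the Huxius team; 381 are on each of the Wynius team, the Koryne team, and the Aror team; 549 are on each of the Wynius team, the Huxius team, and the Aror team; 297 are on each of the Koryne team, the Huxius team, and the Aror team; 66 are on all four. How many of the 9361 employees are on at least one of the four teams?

8679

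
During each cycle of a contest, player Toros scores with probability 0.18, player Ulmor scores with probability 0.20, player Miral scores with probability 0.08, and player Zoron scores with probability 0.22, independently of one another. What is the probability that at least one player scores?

P(none) = (1 − 0.18) × (1 − 0.20) × (1 − 0.08) × (1 − 0.22) = 0.82 × 0.80 × 0.92 × 0.78 = 0.4707456
P(at least one) = 1 − 0.4707456 = 0.5292544

0.5292544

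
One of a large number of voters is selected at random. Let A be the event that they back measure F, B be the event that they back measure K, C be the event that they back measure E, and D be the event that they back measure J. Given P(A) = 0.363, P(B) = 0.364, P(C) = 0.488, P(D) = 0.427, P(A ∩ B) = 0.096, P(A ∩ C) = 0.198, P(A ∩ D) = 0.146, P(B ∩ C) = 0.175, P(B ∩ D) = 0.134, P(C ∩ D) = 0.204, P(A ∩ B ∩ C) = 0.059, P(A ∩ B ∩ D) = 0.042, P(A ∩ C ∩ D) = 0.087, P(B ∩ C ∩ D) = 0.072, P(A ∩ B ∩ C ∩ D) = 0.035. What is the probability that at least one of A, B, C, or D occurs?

Apply inclusion-exclusion:
P(A ∪ B ∪ C ∪ D) = 0.363 + 0.364 + 0.488 + 0.427 − 0.096 − 0.198 − 0.146 − 0.175 − 0.134 − 0.204 + 0.059 + 0.042 + 0.087 + 0.072 − 0.035 = 0.914

0.914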